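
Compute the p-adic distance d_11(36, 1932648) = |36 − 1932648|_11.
d_11(36, 1932648) = 1/161051

Step 1 — x − y = 36 − 1932648 = -1932612. Step 2 — v_11(-1932612) = 5 (factor: -1932612 = −(11^5 · 12); the sign does not affect v_p). Step 3 — |x − y|_11 = 11^{-5} = 1/161051.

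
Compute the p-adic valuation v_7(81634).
v_7(81634) = 4

v_7(n) is the largest exponent k such that 7^k divides n. Factor out: 81634 = 7^4 · 34. (Sign doesn't affect v_p.) So v_7(81634) = 4.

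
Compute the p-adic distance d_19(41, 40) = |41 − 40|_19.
d_19(41, 40) = 1

Step 1 — x − y = 41 − 40 = 1. Step 2 — v_19(1) = 0 (factor: 1 = (19^0 · 1); the sign does not affect v_p). Step 3 — |x − y|_19 = 19^{0} = 1.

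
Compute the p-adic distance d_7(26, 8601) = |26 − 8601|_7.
d_7(26, 8601) = 1/343

Step 1 — x − y = 26 − 8601 = -8575. Step 2 — v_7(-8575) = 3 (factor: -8575 = −(7^3 · 25); the sign does not affect v_p). Step 3 — |x − y|_7 = 7^{-3} = 1/343.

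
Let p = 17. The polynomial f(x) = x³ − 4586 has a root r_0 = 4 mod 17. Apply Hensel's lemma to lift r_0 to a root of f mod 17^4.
r_3 = 16800 (mod 83521)

Hensel: r_{i+1} = r_i − f(r_i)/f′(r_i) mod 17^{i+2}, where f′(x) = 3x². Iterate:
  r_0 = 4 (mod 17)
  r_1 = 38 (mod 289)
  r_2 = 2061 (mod 4913)
  r_3 = 16800 (mod 83521)
Final: r = 16800 with f(r) ≡ 0 mod 17^4.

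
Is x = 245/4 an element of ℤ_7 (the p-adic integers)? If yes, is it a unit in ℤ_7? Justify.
x ∈ ℤ_7 but not a unit; v_7(x) = 2 > 0

ℤ_7 = {x ∈ ℚ_7 : v_7(x) ≥ 0} and ℤ_7^× = {x ∈ ℤ_7 : v_7(x) = 0}. Here v_7(245/4) = v_7(num) − v_7(den) = 2; compare against these criteria.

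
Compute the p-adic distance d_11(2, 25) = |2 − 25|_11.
d_11(2, 25) = 1

Step 1 — x − y = 2 − 25 = -23. Step 2 — v_11(-23) = 0 (factor: -23 = −(11^0 · 23); the sign does not affect v_p). Step 3 — |x − y|_11 = 11^{0} = 1.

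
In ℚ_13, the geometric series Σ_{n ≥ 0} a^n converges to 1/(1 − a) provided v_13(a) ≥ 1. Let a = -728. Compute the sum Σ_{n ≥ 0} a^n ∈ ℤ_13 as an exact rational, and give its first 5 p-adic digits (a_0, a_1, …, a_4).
Σ a^n = 1/(1 − a) = 1/729;  first 5 digits = (1, 9, 11, 7, 12)

v_13(a) = 1 ≥ 1, so the series converges in ℤ_13 to 1/(1 − a) = 1/(1 − (-728)) = 1/729. Expand this rational in ℤ_13: compute digits iteratively via d_i = x_i mod 13, x_{i+1} = (x_i − d_i)/13. The first 5 digits are (1, 9, 11, 7, 12).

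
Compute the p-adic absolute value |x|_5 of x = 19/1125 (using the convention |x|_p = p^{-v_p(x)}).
|19/1125|_5 = 125

Step 1 — compute v_5(x) by factoring powers of 5 out of the numerator and denominator: v_5(19/1125) = -3. Step 2 — apply |x|_p = p^{-v_p(x)} = 5^{3} = 125.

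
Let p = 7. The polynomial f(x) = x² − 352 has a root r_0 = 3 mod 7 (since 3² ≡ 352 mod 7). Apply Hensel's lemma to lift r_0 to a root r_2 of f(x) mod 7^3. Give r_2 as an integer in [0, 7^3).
r_2 = 3 (mod 343)

Hensel's recurrence: r_{i+1} = r_i − f(r_i)·(f′(r_i))^{-1} mod 7^{i+2}, with f′(x) = 2x. Iterate:
  r_0 = 3 (mod 7)
  r_1 = 3 (mod 49)
  r_2 = 3 (mod 343)
Final: r_2 = 3, and one checks f(r_2) ≡ 0 mod 7^3.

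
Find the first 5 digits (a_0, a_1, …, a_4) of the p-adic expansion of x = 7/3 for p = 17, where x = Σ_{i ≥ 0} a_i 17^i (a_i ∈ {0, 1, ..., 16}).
(a_0, …, a_4) = (8, 11, 5, 11, 5)

v_17(7/3) = 0 (numerator and denominator both coprime to 17), so x ∈ ℤ_17^×. Compute digits iteratively via a_i = x_i mod 17, x_{i+1} = (x_i − a_i)/17, with x_0 = x:
  x_0 = 7/3;  a_0 = 8;  x_1 = (x_0 − 8)/17 = -1/3
  x_1 = -1/3;  a_1 = 11;  x_2 = (x_1 − 11)/17 = -2/3
  x_2 = -2/3;  a_2 = 5;  x_3 = (x_2 − 5)/17 = -1/3
  x_3 = -1/3;  a_3 = 11;  x_4 = (x_3 − 11)/17 = -2/3
  x_4 = -2/3;  a_4 = 5;  x_5 = (x_4 − 5)/17 = -1/3
Digits: (8, 11, 5, 11, 5).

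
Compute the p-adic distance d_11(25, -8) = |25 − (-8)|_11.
d_11(25, -8) = 1/11

Step 1 — x − y = 25 − (-8) = 33. Step 2 — v_11(33) = 1 (factor: 33 = (11^1 · 3); the sign does not affect v_p). Step 3 — |x − y|_11 = 11^{-1} = 1/11.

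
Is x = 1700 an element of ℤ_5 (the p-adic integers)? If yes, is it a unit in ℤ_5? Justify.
x ∈ ℤ_5 but not a unit; v_5(x) = 2 > 0

ℤ_5 = {x ∈ ℚ_5 : v_5(x) ≥ 0} and ℤ_5^× = {x ∈ ℤ_5 : v_5(x) = 0}. Here v_5(1700) = v_5(num) − v_5(den) = 2; compare against these criteria.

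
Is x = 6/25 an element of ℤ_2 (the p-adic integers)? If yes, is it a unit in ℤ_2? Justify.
x ∈ ℤ_2 but not a unit; v_2(x) = 1 > 0

ℤ_2 = {x ∈ ℚ_2 : v_2(x) ≥ 0} and ℤ_2^× = {x ∈ ℤ_2 : v_2(x) = 0}. Here v_2(6/25) = v_2(num) − v_2(den) = 1; compare against these criteria.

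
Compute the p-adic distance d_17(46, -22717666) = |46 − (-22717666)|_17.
d_17(46, -22717666) = 1/1419857

Step 1 — x − y = 46 − (-22717666) = 22717712. Step 2 — v_17(22717712) = 5 (factor: 22717712 = (17^5 · 16); the sign does not affect v_p). Step 3 — |x − y|_17 = 17^{-5} = 1/1419857.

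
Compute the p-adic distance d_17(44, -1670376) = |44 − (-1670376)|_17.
d_17(44, -1670376) = 1/83521

Step 1 — x − y = 44 − (-1670376) = 1670420. Step 2 — v_17(1670420) = 4 (factor: 1670420 = (17^4 · 20); the sign does not affect v_p). Step 3 — |x − y|_17 = 17^{-4} = 1/83521.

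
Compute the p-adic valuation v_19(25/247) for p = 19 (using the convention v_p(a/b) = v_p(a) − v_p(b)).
v_19(25/247) = -1

Factor powers of 19 from the numerator and denominator of the reduced fraction: 25 = 19^0 · 25 and 247 = 19^1 · 13. Apply v_p(a/b) = v_p(a) − v_p(b): v_19(25/247) = 0 − 1 = -1.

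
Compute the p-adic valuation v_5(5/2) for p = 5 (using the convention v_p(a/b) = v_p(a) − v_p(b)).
v_5(5/2) = 1

Factor powers of 5 from the numerator and denominator of the reduced fraction: 5 = 5^1 · 1 and 2 = 5^0 · 2. Apply v_p(a/b) = v_p(a) − v_p(b): v_5(5/2) = 1 − 0 = 1.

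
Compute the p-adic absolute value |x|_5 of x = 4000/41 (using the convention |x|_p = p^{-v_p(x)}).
|4000/41|_5 = 1/125

Step 1 — compute v_5(x) by factoring powers of 5 out of the numerator and denominator: v_5(4000/41) = 3. Step 2 — apply |x|_p = p^{-v_p(x)} = 5^{-3} = 1/125.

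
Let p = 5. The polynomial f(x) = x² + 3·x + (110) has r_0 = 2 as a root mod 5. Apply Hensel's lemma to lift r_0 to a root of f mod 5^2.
r_1 = 17 (mod 25)

Hensel: r_{i+1} = r_i − f(r_i)·(f′(r_i))^{-1} mod 5^{i+2}, f′(x) = 2x + 3. Iterate:
  r_0 = 2 (mod 5)
  r_1 = 17 (mod 25)
Final: r = 17 satisfies f(r) ≡ 0 mod 5^2.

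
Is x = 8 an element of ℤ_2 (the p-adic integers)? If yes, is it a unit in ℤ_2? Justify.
x ∈ ℤ_2 but not a unit; v_2(x) = 3 > 0

ℤ_2 = {x ∈ ℚ_2 : v_2(x) ≥ 0} and ℤ_2^× = {x ∈ ℤ_2 : v_2(x) = 0}. Here v_2(8) = v_2(num) − v_2(den) = 3; compare against these criteria.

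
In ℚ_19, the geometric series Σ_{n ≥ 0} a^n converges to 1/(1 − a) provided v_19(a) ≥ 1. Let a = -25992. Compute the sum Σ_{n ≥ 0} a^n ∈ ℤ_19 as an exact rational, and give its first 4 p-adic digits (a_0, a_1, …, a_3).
Σ a^n = 1/(1 − a) = 1/25993;  first 4 digits = (1, 0, 4, 15)

v_19(a) = 2 ≥ 1, so the series converges in ℤ_19 to 1/(1 − a) = 1/(1 − (-25992)) = 1/25993. Expand this rational in ℤ_19: compute digits iteratively via d_i = x_i mod 19, x_{i+1} = (x_i − d_i)/19. The first 4 digits are (1, 0, 4, 15).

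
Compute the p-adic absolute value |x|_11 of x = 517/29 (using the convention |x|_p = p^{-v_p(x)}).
|517/29|_11 = 1/11

Step 1 — compute v_11(x) by factoring powers of 11 out of the numerator and denominator: v_11(517/29) = 1. Step 2 — apply |x|_p = p^{-v_p(x)} = 11^{-1} = 1/11.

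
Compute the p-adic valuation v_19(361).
v_19(361) = 2

v_19(n) is the largest exponent k such that 19^k divides n. Factor out: 361 = 19^2 · 1. (Sign doesn't affect v_p.) So v_19(361) = 2.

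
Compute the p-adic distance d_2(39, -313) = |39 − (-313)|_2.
d_2(39, -313) = 1/32

Step 1 — x − y = 39 − (-313) = 352. Step 2 — v_2(352) = 5 (factor: 352 = (2^5 · 11); the sign does not affect v_p). Step 3 — |x − y|_2 = 2^{-5} = 1/32.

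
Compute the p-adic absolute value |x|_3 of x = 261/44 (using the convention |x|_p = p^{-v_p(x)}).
|261/44|_3 = 1/9

Step 1 — compute v_3(x) by factoring powers of 3 out of the numerator and denominator: v_3(261/44) = 2. Step 2 — apply |x|_p = p^{-v_p(x)} = 3^{-2} = 1/9.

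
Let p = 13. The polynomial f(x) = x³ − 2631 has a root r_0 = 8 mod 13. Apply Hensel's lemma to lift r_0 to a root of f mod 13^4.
r_3 = 18117 (mod 28561)

Hensel: r_{i+1} = r_i − f(r_i)/f′(r_i) mod 13^{i+2}, where f′(x) = 3x². Iterate:
  r_0 = 8 (mod 13)
  r_1 = 34 (mod 169)
  r_2 = 541 (mod 2197)
  r_3 = 18117 (mod 28561)
Final: r = 18117 with f(r) ≡ 0 mod 13^4.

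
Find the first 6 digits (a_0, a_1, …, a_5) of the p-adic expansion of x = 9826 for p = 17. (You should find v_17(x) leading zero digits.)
(a_0, …, a_5) = (0, 0, 0, 2, 0, 0)

v_17(9826) = 3, so a_0 = ... = a_2 = 0. Factor out: x = 17^3 · u with u = 2 a unit in ℤ_17. Expand u iteratively via a_{v+i} = u_i mod 17, u_{i+1} = (u_i − a_{v+i})/17:
  u_0 = 2;  a_3 = 2;  u_1 = (u_0 − 2)/17 = 0
  u_1 = 0;  a_4 = 0;  u_2 = (u_1 − 0)/17 = 0
  u_2 = 0;  a_5 = 0;  u_3 = (u_2 − 0)/17 = 0
Digits: (0, 0, 0, 2, 0, 0).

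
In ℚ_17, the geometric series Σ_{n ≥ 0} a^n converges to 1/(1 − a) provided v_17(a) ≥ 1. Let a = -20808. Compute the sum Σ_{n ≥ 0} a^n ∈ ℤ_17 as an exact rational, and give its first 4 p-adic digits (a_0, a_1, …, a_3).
Σ a^n = 1/(1 − a) = 1/20809;  first 4 digits = (1, 0, 13, 12)

v_17(a) = 2 ≥ 1, so the series converges in ℤ_17 to 1/(1 − a) = 1/(1 − (-20808)) = 1/20809. Expand this rational in ℤ_17: compute digits iteratively via d_i = x_i mod 17, x_{i+1} = (x_i − d_i)/17. The first 4 digits are (1, 0, 13, 12).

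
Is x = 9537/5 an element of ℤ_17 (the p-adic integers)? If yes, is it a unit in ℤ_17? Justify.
x ∈ ℤ_17 but not a unit; v_17(x) = 2 > 0

ℤ_17 = {x ∈ ℚ_17 : v_17(x) ≥ 0} and ℤ_17^× = {x ∈ ℤ_17 : v_17(x) = 0}. Here v_17(9537/5) = v_17(num) − v_17(den) = 2; compare against these criteria.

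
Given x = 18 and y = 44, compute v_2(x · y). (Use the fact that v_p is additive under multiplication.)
v_2(792) = 3

v_p(x) = 1 (factor: 18 = 2^1 · 9); v_p(y) = 2 (factor: 44 = 2^2 · 11). Additivity: v_p(xy) = v_p(x) + v_p(y) = 1 + 2 = 3. (Direct check: xy = 792 = 2^3 · (99).)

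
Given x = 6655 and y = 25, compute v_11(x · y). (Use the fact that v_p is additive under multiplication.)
v_11(166375) = 3

v_p(x) = 3 (factor: 6655 = 11^3 · 5); v_p(y) = 0 (factor: 25 = 11^0 · 25). Additivity: v_p(xy) = v_p(x) + v_p(y) = 3 + 0 = 3. (Direct check: xy = 166375 = 11^3 · (125).)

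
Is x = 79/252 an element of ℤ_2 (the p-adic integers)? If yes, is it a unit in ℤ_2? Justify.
x ∉ ℤ_2 (v_2(x) = -2 < 0)

ℤ_2 = {x ∈ ℚ_2 : v_2(x) ≥ 0} and ℤ_2^× = {x ∈ ℤ_2 : v_2(x) = 0}. Here v_2(79/252) = v_2(num) − v_2(den) = -2; compare against these criteria.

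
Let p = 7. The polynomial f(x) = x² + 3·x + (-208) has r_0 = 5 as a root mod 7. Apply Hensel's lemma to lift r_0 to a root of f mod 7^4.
r_3 = 2385 (mod 2401)

Hensel: r_{i+1} = r_i − f(r_i)·(f′(r_i))^{-1} mod 7^{i+2}, f′(x) = 2x + 3. Iterate:
  r_0 = 5 (mod 7)
  r_1 = 33 (mod 49)
  r_2 = 327 (mod 343)
  r_3 = 2385 (mod 2401)
Final: r = 2385 satisfies f(r) ≡ 0 mod 7^4.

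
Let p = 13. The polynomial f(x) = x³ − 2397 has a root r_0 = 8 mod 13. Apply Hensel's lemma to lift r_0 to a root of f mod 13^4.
r_3 = 12111 (mod 28561)

Hensel: r_{i+1} = r_i − f(r_i)/f′(r_i) mod 13^{i+2}, where f′(x) = 3x². Iterate:
  r_0 = 8 (mod 13)
  r_1 = 112 (mod 169)
  r_2 = 1126 (mod 2197)
  r_3 = 12111 (mod 28561)
Final: r = 12111 with f(r) ≡ 0 mod 13^4.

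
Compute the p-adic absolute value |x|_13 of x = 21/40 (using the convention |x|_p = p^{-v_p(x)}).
|21/40|_13 = 1

Step 1 — compute v_13(x) by factoring powers of 13 out of the numerator and denominator: v_13(21/40) = 0. Step 2 — apply |x|_p = p^{-v_p(x)} = 13^{0} = 1.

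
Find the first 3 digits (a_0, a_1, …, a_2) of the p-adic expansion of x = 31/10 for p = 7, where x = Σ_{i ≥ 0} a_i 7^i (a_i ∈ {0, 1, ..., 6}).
(a_0, …, a_2) = (1, 1, 2)

v_7(31/10) = 0 (numerator and denominator both coprime to 7), so x ∈ ℤ_7^×. Compute digits iteratively via a_i = x_i mod 7, x_{i+1} = (x_i − a_i)/7, with x_0 = x:
  x_0 = 31/10;  a_0 = 1;  x_1 = (x_0 − 1)/7 = 3/10
  x_1 = 3/10;  a_1 = 1;  x_2 = (x_1 − 1)/7 = -1/10
  x_2 = -1/10;  a_2 = 2;  x_3 = (x_2 − 2)/7 = -3/10
Digits: (1, 1, 2).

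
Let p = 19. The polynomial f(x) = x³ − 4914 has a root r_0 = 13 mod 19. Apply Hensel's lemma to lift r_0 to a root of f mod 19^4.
r_3 = 87584 (mod 130321)

Hensel: r_{i+1} = r_i − f(r_i)/f′(r_i) mod 19^{i+2}, where f′(x) = 3x². Iterate:
  r_0 = 13 (mod 19)
  r_1 = 222 (mod 361)
  r_2 = 5276 (mod 6859)
  r_3 = 87584 (mod 130321)
Final: r = 87584 with f(r) ≡ 0 mod 19^4.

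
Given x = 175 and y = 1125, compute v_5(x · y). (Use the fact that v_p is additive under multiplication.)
v_5(196875) = 5

v_p(x) = 2 (factor: 175 = 5^2 · 7); v_p(y) = 3 (factor: 1125 = 5^3 · 9). Additivity: v_p(xy) = v_p(x) + v_p(y) = 2 + 3 = 5. (Direct check: xy = 196875 = 5^5 · (63).)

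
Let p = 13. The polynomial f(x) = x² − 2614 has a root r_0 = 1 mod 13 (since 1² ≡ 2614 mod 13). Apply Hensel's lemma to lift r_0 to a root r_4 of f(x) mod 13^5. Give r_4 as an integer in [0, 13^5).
r_4 = 66457 (mod 371293)

Hensel's recurrence: r_{i+1} = r_i − f(r_i)·(f′(r_i))^{-1} mod 13^{i+2}, with f′(x) = 2x. Iterate:
  r_0 = 1 (mod 13)
  r_1 = 40 (mod 169)
  r_2 = 547 (mod 2197)
  r_3 = 9335 (mod 28561)
  r_4 = 66457 (mod 371293)
Final: r_4 = 66457, and one checks f(r_4) ≡ 0 mod 13^5.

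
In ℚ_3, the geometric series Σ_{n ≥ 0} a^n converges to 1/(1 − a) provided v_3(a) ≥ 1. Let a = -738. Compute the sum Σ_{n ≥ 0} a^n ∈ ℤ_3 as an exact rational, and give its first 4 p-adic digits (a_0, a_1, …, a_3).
Σ a^n = 1/(1 − a) = 1/739;  first 4 digits = (1, 0, 2, 2)

v_3(a) = 2 ≥ 1, so the series converges in ℤ_3 to 1/(1 − a) = 1/(1 − (-738)) = 1/739. Expand this rational in ℤ_3: compute digits iteratively via d_i = x_i mod 3, x_{i+1} = (x_i − d_i)/3. The first 4 digits are (1, 0, 2, 2).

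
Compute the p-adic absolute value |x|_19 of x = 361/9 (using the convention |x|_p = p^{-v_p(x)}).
|361/9|_19 = 1/361

Step 1 — compute v_19(x) by factoring powers of 19 out of the numerator and denominator: v_19(361/9) = 2. Step 2 — apply |x|_p = p^{-v_p(x)} = 19^{-2} = 1/361.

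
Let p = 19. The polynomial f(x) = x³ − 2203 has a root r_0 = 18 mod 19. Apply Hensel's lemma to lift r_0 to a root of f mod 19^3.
r_2 = 132 (mod 6859)

Hensel: r_{i+1} = r_i − f(r_i)/f′(r_i) mod 19^{i+2}, where f′(x) = 3x². Iterate:
  r_0 = 18 (mod 19)
  r_1 = 132 (mod 361)
  r_2 = 132 (mod 6859)
Final: r = 132 with f(r) ≡ 0 mod 19^3.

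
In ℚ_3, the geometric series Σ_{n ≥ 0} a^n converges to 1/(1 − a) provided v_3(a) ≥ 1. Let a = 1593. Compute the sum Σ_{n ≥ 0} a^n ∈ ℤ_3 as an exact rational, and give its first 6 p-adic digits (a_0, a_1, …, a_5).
Σ a^n = 1/(1 − a) = -1/1592;  first 6 digits = (1, 0, 0, 2, 1, 0)

v_3(a) = 3 ≥ 1, so the series converges in ℤ_3 to 1/(1 − a) = 1/(1 − 1593) = -1/1592. Expand this rational in ℤ_3: compute digits iteratively via d_i = x_i mod 3, x_{i+1} = (x_i − d_i)/3. The first 6 digits are (1, 0, 0, 2, 1, 0).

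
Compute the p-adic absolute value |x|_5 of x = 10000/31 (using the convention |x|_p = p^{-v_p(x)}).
|10000/31|_5 = 1/625

Step 1 — compute v_5(x) by factoring powers of 5 out of the numerator and denominator: v_5(10000/31) = 4. Step 2 — apply |x|_p = p^{-v_p(x)} = 5^{-4} = 1/625.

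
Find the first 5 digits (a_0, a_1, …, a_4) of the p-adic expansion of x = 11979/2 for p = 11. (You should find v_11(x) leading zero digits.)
(a_0, …, a_4) = (0, 0, 0, 10, 5)

v_11(11979/2) = 3, so a_0 = ... = a_2 = 0. Factor out: x = 11^3 · u with u = 9/2 a unit in ℤ_11. Expand u iteratively via a_{v+i} = u_i mod 11, u_{i+1} = (u_i − a_{v+i})/11:
  u_0 = 9/2;  a_3 = 10;  u_1 = (u_0 − 10)/11 = -1/2
  u_1 = -1/2;  a_4 = 5;  u_2 = (u_1 − 5)/11 = -1/2
Digits: (0, 0, 0, 10, 5).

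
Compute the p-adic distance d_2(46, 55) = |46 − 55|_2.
d_2(46, 55) = 1

Step 1 — x − y = 46 − 55 = -9. Step 2 — v_2(-9) = 0 (factor: -9 = −(2^0 · 9); the sign does not affect v_p). Step 3 — |x − y|_2 = 2^{0} = 1.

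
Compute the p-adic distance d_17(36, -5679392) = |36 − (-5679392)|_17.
d_17(36, -5679392) = 1/1419857

Step 1 — x − y = 36 − (-5679392) = 5679428. Step 2 — v_17(5679428) = 5 (factor: 5679428 = (17^5 · 4); the sign does not affect v_p). Step 3 — |x − y|_17 = 17^{-5} = 1/1419857.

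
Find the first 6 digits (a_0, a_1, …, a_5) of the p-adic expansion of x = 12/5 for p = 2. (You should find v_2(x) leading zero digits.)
(a_0, …, a_5) = (0, 0, 1, 1, 1, 0)

v_2(12/5) = 2, so a_0 = ... = a_1 = 0. Factor out: x = 2^2 · u with u = 3/5 a unit in ℤ_2. Expand u iteratively via a_{v+i} = u_i mod 2, u_{i+1} = (u_i − a_{v+i})/2:
  u_0 = 3/5;  a_2 = 1;  u_1 = (u_0 − 1)/2 = -1/5
  u_1 = -1/5;  a_3 = 1;  u_2 = (u_1 − 1)/2 = -3/5
  u_2 = -3/5;  a_4 = 1;  u_3 = (u_2 − 1)/2 = -4/5
  u_3 = -4/5;  a_5 = 0;  u_4 = (u_3 − 0)/2 = -2/5
Digits: (0, 0, 1, 1, 1, 0).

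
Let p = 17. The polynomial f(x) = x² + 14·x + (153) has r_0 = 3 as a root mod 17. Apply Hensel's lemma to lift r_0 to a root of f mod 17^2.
r_1 = 224 (mod 289)

Hensel: r_{i+1} = r_i − f(r_i)·(f′(r_i))^{-1} mod 17^{i+2}, f′(x) = 2x + 14. Iterate:
  r_0 = 3 (mod 17)
  r_1 = 224 (mod 289)
Final: r = 224 satisfies f(r) ≡ 0 mod 17^2.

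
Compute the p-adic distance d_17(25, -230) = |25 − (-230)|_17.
d_17(25, -230) = 1/17

Step 1 — x − y = 25 − (-230) = 255. Step 2 — v_17(255) = 1 (factor: 255 = (17^1 · 15); the sign does not affect v_p). Step 3 — |x − y|_17 = 17^{-1} = 1/17.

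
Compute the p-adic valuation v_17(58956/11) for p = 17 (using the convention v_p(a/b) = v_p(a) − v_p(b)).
v_17(58956/11) = 3

Factor powers of 17 from the numerator and denominator of the reduced fraction: 58956 = 17^3 · 12 and 11 = 17^0 · 11. Apply v_p(a/b) = v_p(a) − v_p(b): v_17(58956/11) = 3 − 0 = 3.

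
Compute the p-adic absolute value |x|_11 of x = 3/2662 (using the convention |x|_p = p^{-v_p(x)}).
|3/2662|_11 = 1331

Step 1 — compute v_11(x) by factoring powers of 11 out of the numerator and denominator: v_11(3/2662) = -3. Step 2 — apply |x|_p = p^{-v_p(x)} = 11^{3} = 1331.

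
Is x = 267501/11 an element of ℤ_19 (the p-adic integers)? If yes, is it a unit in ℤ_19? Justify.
x ∈ ℤ_19 but not a unit; v_19(x) = 3 > 0

ℤ_19 = {x ∈ ℚ_19 : v_19(x) ≥ 0} and ℤ_19^× = {x ∈ ℤ_19 : v_19(x) = 0}. Here v_19(267501/11) = v_19(num) − v_19(den) = 3; compare against these criteria.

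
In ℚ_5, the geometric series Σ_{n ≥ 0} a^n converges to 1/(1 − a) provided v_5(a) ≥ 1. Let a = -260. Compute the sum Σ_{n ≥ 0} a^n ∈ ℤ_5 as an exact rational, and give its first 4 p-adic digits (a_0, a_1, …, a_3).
Σ a^n = 1/(1 − a) = 1/261;  first 4 digits = (1, 3, 3, 0)

v_5(a) = 1 ≥ 1, so the series converges in ℤ_5 to 1/(1 − a) = 1/(1 − (-260)) = 1/261. Expand this rational in ℤ_5: compute digits iteratively via d_i = x_i mod 5, x_{i+1} = (x_i − d_i)/5. The first 4 digits are (1, 3, 3, 0).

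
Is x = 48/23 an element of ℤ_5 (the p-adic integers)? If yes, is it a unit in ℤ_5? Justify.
x ∈ ℤ_5^× (unit); v_5(x) = 0

ℤ_5 = {x ∈ ℚ_5 : v_5(x) ≥ 0} and ℤ_5^× = {x ∈ ℤ_5 : v_5(x) = 0}. Here v_5(48/23) = v_5(num) − v_5(den) = 0; compare against these criteria.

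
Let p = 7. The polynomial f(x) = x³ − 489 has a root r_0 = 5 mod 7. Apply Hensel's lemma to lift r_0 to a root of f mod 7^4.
r_3 = 1146 (mod 2401)

Hensel: r_{i+1} = r_i − f(r_i)/f′(r_i) mod 7^{i+2}, where f′(x) = 3x². Iterate:
  r_0 = 5 (mod 7)
  r_1 = 19 (mod 49)
  r_2 = 117 (mod 343)
  r_3 = 1146 (mod 2401)
Final: r = 1146 with f(r) ≡ 0 mod 7^4.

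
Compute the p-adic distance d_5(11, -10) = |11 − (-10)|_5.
d_5(11, -10) = 1

Step 1 — x − y = 11 − (-10) = 21. Step 2 — v_5(21) = 0 (factor: 21 = (5^0 · 21); the sign does not affect v_p). Step 3 — |x − y|_5 = 5^{0} = 1.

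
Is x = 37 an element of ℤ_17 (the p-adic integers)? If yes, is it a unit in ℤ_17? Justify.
x ∈ ℤ_17^× (unit); v_17(x) = 0

ℤ_17 = {x ∈ ℚ_17 : v_17(x) ≥ 0} and ℤ_17^× = {x ∈ ℤ_17 : v_17(x) = 0}. Here v_17(37) = v_17(num) − v_17(den) = 0; compare against these criteria.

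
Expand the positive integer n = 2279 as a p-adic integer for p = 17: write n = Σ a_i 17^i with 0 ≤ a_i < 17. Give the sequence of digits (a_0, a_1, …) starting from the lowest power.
(a_0, a_1, …) = (1, 15, 7)

Repeated division by 17 gives the digits low-to-high: 2279 = 1 + 15·17^1 + 7·17^2. Digit sequence: (1, 15, 7).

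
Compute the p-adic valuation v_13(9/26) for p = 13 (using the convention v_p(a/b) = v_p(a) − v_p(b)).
v_13(9/26) = -1

Factor powers of 13 from the numerator and denominator of the reduced fraction: 9 = 13^0 · 9 and 26 = 13^1 · 2. Apply v_p(a/b) = v_p(a) − v_p(b): v_13(9/26) = 0 − 1 = -1.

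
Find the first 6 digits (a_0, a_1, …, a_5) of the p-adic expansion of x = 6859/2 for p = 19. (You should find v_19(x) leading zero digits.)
(a_0, …, a_5) = (0, 0, 0, 10, 9, 9)

v_19(6859/2) = 3, so a_0 = ... = a_2 = 0. Factor out: x = 19^3 · u with u = 1/2 a unit in ℤ_19. Expand u iteratively via a_{v+i} = u_i mod 19, u_{i+1} = (u_i − a_{v+i})/19:
  u_0 = 1/2;  a_3 = 10;  u_1 = (u_0 − 10)/19 = -1/2
  u_1 = -1/2;  a_4 = 9;  u_2 = (u_1 − 9)/19 = -1/2
  u_2 = -1/2;  a_5 = 9;  u_3 = (u_2 − 9)/19 = -1/2
Digits: (0, 0, 0, 10, 9, 9).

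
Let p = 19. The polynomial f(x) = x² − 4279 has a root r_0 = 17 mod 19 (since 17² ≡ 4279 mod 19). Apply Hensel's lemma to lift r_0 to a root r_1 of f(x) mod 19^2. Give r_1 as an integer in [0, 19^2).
r_1 = 283 (mod 361)

Hensel's recurrence: r_{i+1} = r_i − f(r_i)·(f′(r_i))^{-1} mod 19^{i+2}, with f′(x) = 2x. Iterate:
  r_0 = 17 (mod 19)
  r_1 = 283 (mod 361)
Final: r_1 = 283, and one checks f(r_1) ≡ 0 mod 19^2.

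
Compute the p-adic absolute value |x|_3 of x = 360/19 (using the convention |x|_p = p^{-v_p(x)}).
|360/19|_3 = 1/9

Step 1 — compute v_3(x) by factoring powers of 3 out of the numerator and denominator: v_3(360/19) = 2. Step 2 — apply |x|_p = p^{-v_p(x)} = 3^{-2} = 1/9.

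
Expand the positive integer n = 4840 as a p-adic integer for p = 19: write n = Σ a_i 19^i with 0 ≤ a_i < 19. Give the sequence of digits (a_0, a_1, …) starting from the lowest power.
(a_0, a_1, …) = (14, 7, 13)

Repeated division by 19 gives the digits low-to-high: 4840 = 14 + 7·19^1 + 13·19^2. Digit sequence: (14, 7, 13).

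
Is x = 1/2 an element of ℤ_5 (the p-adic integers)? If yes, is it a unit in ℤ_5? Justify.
x ∈ ℤ_5^× (unit); v_5(x) = 0

ℤ_5 = {x ∈ ℚ_5 : v_5(x) ≥ 0} and ℤ_5^× = {x ∈ ℤ_5 : v_5(x) = 0}. Here v_5(1/2) = v_5(num) − v_5(den) = 0; compare against these criteria.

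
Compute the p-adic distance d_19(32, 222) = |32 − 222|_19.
d_19(32, 222) = 1/19

Step 1 — x − y = 32 − 222 = -190. Step 2 — v_19(-190) = 1 (factor: -190 = −(19^1 · 10); the sign does not affect v_p). Step 3 — |x − y|_19 = 19^{-1} = 1/19.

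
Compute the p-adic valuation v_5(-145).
v_5(-145) = 1

v_5(n) is the largest exponent k such that 5^k divides n. Factor out: -145 = -5^1 · 29. (Sign doesn't affect v_p.) So v_5(-145) = 1.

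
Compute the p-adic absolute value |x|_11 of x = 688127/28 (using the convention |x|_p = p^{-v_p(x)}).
|688127/28|_11 = 1/14641

Step 1 — compute v_11(x) by factoring powers of 11 out of the numerator and denominator: v_11(688127/28) = 4. Step 2 — apply |x|_p = p^{-v_p(x)} = 11^{-4} = 1/14641.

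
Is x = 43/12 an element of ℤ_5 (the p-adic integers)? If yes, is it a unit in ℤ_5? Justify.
x ∈ ℤ_5^× (unit); v_5(x) = 0

ℤ_5 = {x ∈ ℚ_5 : v_5(x) ≥ 0} and ℤ_5^× = {x ∈ ℤ_5 : v_5(x) = 0}. Here v_5(43/12) = v_5(num) − v_5(den) = 0; compare against these criteria.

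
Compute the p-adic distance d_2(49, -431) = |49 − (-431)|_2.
d_2(49, -431) = 1/32

Step 1 — x − y = 49 − (-431) = 480. Step 2 — v_2(480) = 5 (factor: 480 = (2^5 · 15); the sign does not affect v_p). Step 3 — |x − y|_2 = 2^{-5} = 1/32.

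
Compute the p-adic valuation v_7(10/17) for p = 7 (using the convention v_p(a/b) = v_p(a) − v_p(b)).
v_7(10/17) = 0

Factor powers of 7 from the numerator and denominator of the reduced fraction: 10 = 7^0 · 10 and 17 = 7^0 · 17. Apply v_p(a/b) = v_p(a) − v_p(b): v_7(10/17) = 0 − 0 = 0.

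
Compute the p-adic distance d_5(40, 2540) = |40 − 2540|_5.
d_5(40, 2540) = 1/625

Step 1 — x − y = 40 − 2540 = -2500. Step 2 — v_5(-2500) = 4 (factor: -2500 = −(5^4 · 4); the sign does not affect v_p). Step 3 — |x − y|_5 = 5^{-4} = 1/625.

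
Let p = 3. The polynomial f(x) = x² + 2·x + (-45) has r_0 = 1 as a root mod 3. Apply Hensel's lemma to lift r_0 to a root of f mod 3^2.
r_1 = 7 (mod 9)

Hensel: r_{i+1} = r_i − f(r_i)·(f′(r_i))^{-1} mod 3^{i+2}, f′(x) = 2x + 2. Iterate:
  r_0 = 1 (mod 3)
  r_1 = 7 (mod 9)
Final: r = 7 satisfies f(r) ≡ 0 mod 3^2.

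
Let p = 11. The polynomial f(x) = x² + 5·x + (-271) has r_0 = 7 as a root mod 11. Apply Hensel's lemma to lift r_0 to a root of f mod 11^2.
r_1 = 106 (mod 121)

Hensel: r_{i+1} = r_i − f(r_i)·(f′(r_i))^{-1} mod 11^{i+2}, f′(x) = 2x + 5. Iterate:
  r_0 = 7 (mod 11)
  r_1 = 106 (mod 121)
Final: r = 106 satisfies f(r) ≡ 0 mod 11^2.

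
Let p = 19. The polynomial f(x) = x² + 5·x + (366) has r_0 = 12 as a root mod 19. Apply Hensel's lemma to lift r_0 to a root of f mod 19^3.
r_2 = 2482 (mod 6859)

Hensel: r_{i+1} = r_i − f(r_i)·(f′(r_i))^{-1} mod 19^{i+2}, f′(x) = 2x + 5. Iterate:
  r_0 = 12 (mod 19)
  r_1 = 316 (mod 361)
  r_2 = 2482 (mod 6859)
Final: r = 2482 satisfies f(r) ≡ 0 mod 19^3.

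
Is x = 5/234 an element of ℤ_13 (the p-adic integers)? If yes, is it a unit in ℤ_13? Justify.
x ∉ ℤ_13 (v_13(x) = -1 < 0)

ℤ_13 = {x ∈ ℚ_13 : v_13(x) ≥ 0} and ℤ_13^× = {x ∈ ℤ_13 : v_13(x) = 0}. Here v_13(5/234) = v_13(num) − v_13(den) = -1; compare against these criteria.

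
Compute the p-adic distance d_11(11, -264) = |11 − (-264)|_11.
d_11(11, -264) = 1/11

Step 1 — x − y = 11 − (-264) = 275. Step 2 — v_11(275) = 1 (factor: 275 = (11^1 · 25); the sign does not affect v_p). Step 3 — |x − y|_11 = 11^{-1} = 1/11.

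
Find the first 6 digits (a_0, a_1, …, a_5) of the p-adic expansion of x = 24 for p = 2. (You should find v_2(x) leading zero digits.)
(a_0, …, a_5) = (0, 0, 0, 1, 1, 0)

v_2(24) = 3, so a_0 = ... = a_2 = 0. Factor out: x = 2^3 · u with u = 3 a unit in ℤ_2. Expand u iteratively via a_{v+i} = u_i mod 2, u_{i+1} = (u_i − a_{v+i})/2:
  u_0 = 3;  a_3 = 1;  u_1 = (u_0 − 1)/2 = 1
  u_1 = 1;  a_4 = 1;  u_2 = (u_1 − 1)/2 = 0
  u_2 = 0;  a_5 = 0;  u_3 = (u_2 − 0)/2 = 0
Digits: (0, 0, 0, 1, 1, 0).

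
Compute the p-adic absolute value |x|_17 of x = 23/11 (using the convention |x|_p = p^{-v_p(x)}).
|23/11|_17 = 1

Step 1 — compute v_17(x) by factoring powers of 17 out of the numerator and denominator: v_17(23/11) = 0. Step 2 — apply |x|_p = p^{-v_p(x)} = 17^{0} = 1.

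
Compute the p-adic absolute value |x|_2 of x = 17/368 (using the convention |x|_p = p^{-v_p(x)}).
|17/368|_2 = 16

Step 1 — compute v_2(x) by factoring powers of 2 out of the numerator and denominator: v_2(17/368) = -4. Step 2 — apply |x|_p = p^{-v_p(x)} = 2^{4} = 16.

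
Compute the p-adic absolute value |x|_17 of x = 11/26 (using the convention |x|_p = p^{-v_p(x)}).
|11/26|_17 = 1

Step 1 — compute v_17(x) by factoring powers of 17 out of the numerator and denominator: v_17(11/26) = 0. Step 2 — apply |x|_p = p^{-v_p(x)} = 17^{0} = 1.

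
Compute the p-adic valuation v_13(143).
v_13(143) = 1

v_13(n) is the largest exponent k such that 13^k divides n. Factor out: 143 = 13^1 · 11. (Sign doesn't affect v_p.) So v_13(143) = 1.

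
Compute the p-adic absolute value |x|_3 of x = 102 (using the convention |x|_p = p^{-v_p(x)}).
|102|_3 = 1/3

Step 1 — compute v_3(x) by factoring powers of 3 out of the numerator and denominator: v_3(102) = 1. Step 2 — apply |x|_p = p^{-v_p(x)} = 3^{-1} = 1/3.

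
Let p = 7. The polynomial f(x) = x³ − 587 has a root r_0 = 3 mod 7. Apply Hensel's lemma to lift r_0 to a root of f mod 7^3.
r_2 = 80 (mod 343)

Hensel: r_{i+1} = r_i − f(r_i)/f′(r_i) mod 7^{i+2}, where f′(x) = 3x². Iterate:
  r_0 = 3 (mod 7)
  r_1 = 31 (mod 49)
  r_2 = 80 (mod 343)
Final: r = 80 with f(r) ≡ 0 mod 7^3.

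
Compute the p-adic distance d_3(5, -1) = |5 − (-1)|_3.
d_3(5, -1) = 1/3

Step 1 — x − y = 5 − (-1) = 6. Step 2 — v_3(6) = 1 (factor: 6 = (3^1 · 2); the sign does not affect v_p). Step 3 — |x − y|_3 = 3^{-1} = 1/3.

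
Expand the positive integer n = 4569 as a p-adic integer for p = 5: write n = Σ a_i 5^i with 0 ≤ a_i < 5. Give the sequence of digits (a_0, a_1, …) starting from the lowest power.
(a_0, a_1, …) = (4, 3, 2, 1, 2, 1)

Repeated division by 5 gives the digits low-to-high: 4569 = 4 + 3·5^1 + 2·5^2 + 1·5^3 + 2·5^4 + 1·5^5. Digit sequence: (4, 3, 2, 1, 2, 1).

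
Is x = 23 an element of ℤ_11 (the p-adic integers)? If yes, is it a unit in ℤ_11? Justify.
x ∈ ℤ_11^× (unit); v_11(x) = 0

ℤ_11 = {x ∈ ℚ_11 : v_11(x) ≥ 0} and ℤ_11^× = {x ∈ ℤ_11 : v_11(x) = 0}. Here v_11(23) = v_11(num) − v_11(den) = 0; compare against these criteria.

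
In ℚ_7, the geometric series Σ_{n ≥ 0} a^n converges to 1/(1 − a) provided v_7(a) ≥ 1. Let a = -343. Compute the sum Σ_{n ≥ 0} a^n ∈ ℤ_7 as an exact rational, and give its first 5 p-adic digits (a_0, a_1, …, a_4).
Σ a^n = 1/(1 − a) = 1/344;  first 5 digits = (1, 0, 0, 6, 6)

v_7(a) = 3 ≥ 1, so the series converges in ℤ_7 to 1/(1 − a) = 1/(1 − (-343)) = 1/344. Expand this rational in ℤ_7: compute digits iteratively via d_i = x_i mod 7, x_{i+1} = (x_i − d_i)/7. The first 5 digits are (1, 0, 0, 6, 6).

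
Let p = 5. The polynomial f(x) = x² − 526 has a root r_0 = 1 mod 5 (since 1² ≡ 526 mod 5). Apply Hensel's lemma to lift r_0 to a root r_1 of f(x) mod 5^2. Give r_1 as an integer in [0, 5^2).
r_1 = 1 (mod 25)

Hensel's recurrence: r_{i+1} = r_i − f(r_i)·(f′(r_i))^{-1} mod 5^{i+2}, with f′(x) = 2x. Iterate:
  r_0 = 1 (mod 5)
  r_1 = 1 (mod 25)
Final: r_1 = 1, and one checks f(r_1) ≡ 0 mod 5^2.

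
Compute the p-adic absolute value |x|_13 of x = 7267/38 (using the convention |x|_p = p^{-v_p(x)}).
|7267/38|_13 = 1/169

Step 1 — compute v_13(x) by factoring powers of 13 out of the numerator and denominator: v_13(7267/38) = 2. Step 2 — apply |x|_p = p^{-v_p(x)} = 13^{-2} = 1/169.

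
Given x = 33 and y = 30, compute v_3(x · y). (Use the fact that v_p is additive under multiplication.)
v_3(990) = 2

v_p(x) = 1 (factor: 33 = 3^1 · 11); v_p(y) = 1 (factor: 30 = 3^1 · 10). Additivity: v_p(xy) = v_p(x) + v_p(y) = 1 + 1 = 2. (Direct check: xy = 990 = 3^2 · (110).)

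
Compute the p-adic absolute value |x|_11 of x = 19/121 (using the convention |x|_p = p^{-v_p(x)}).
|19/121|_11 = 121

Step 1 — compute v_11(x) by factoring powers of 11 out of the numerator and denominator: v_11(19/121) = -2. Step 2 — apply |x|_p = p^{-v_p(x)} = 11^{2} = 121.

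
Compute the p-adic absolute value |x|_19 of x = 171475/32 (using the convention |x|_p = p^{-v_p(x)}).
|171475/32|_19 = 1/6859

Step 1 — compute v_19(x) by factoring powers of 19 out of the numerator and denominator: v_19(171475/32) = 3. Step 2 — apply |x|_p = p^{-v_p(x)} = 19^{-3} = 1/6859.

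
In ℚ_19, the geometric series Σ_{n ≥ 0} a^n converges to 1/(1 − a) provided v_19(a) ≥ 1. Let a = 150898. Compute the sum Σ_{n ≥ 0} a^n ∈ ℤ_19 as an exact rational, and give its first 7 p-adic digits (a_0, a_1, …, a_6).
Σ a^n = 1/(1 − a) = -1/150897;  first 7 digits = (1, 0, 0, 3, 1, 0, 9)

v_19(a) = 3 ≥ 1, so the series converges in ℤ_19 to 1/(1 − a) = 1/(1 − 150898) = -1/150897. Expand this rational in ℤ_19: compute digits iteratively via d_i = x_i mod 19, x_{i+1} = (x_i − d_i)/19. The first 7 digits are (1, 0, 0, 3, 1, 0, 9).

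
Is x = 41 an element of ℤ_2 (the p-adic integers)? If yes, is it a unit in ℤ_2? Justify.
x ∈ ℤ_2^× (unit); v_2(x) = 0

ℤ_2 = {x ∈ ℚ_2 : v_2(x) ≥ 0} and ℤ_2^× = {x ∈ ℤ_2 : v_2(x) = 0}. Here v_2(41) = v_2(num) − v_2(den) = 0; compare against these criteria.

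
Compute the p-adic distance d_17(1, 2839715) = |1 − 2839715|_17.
d_17(1, 2839715) = 1/1419857

Step 1 — x − y = 1 − 2839715 = -2839714. Step 2 — v_17(-2839714) = 5 (factor: -2839714 = −(17^5 · 2); the sign does not affect v_p). Step 3 — |x − y|_17 = 17^{-5} = 1/1419857.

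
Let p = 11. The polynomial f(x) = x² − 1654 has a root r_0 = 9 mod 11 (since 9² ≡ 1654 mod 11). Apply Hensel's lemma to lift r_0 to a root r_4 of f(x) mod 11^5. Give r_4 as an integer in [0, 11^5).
r_4 = 87129 (mod 161051)

Hensel's recurrence: r_{i+1} = r_i − f(r_i)·(f′(r_i))^{-1} mod 11^{i+2}, with f′(x) = 2x. Iterate:
  r_0 = 9 (mod 11)
  r_1 = 9 (mod 121)
  r_2 = 614 (mod 1331)
  r_3 = 13924 (mod 14641)
  r_4 = 87129 (mod 161051)
Final: r_4 = 87129, and one checks f(r_4) ≡ 0 mod 11^5.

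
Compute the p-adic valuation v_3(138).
v_3(138) = 1

v_3(n) is the largest exponent k such that 3^k divides n. Factor out: 138 = 3^1 · 46. (Sign doesn't affect v_p.) So v_3(138) = 1.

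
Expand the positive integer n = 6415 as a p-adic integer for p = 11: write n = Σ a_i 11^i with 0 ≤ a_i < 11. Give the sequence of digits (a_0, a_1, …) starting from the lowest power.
(a_0, a_1, …) = (2, 0, 9, 4)

Repeated division by 11 gives the digits low-to-high: 6415 = 2 + 9·11^2 + 4·11^3. Digit sequence: (2, 0, 9, 4).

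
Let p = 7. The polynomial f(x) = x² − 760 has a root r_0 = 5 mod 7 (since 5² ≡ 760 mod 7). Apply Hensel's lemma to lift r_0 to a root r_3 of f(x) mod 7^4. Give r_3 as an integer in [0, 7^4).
r_3 = 1279 (mod 2401)

Hensel's recurrence: r_{i+1} = r_i − f(r_i)·(f′(r_i))^{-1} mod 7^{i+2}, with f′(x) = 2x. Iterate:
  r_0 = 5 (mod 7)
  r_1 = 5 (mod 49)
  r_2 = 250 (mod 343)
  r_3 = 1279 (mod 2401)
Final: r_3 = 1279, and one checks f(r_3) ≡ 0 mod 7^4.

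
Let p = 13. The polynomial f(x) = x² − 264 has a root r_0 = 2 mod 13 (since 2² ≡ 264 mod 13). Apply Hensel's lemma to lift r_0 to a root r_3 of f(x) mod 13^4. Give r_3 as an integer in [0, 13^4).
r_3 = 8348 (mod 28561)

Hensel's recurrence: r_{i+1} = r_i − f(r_i)·(f′(r_i))^{-1} mod 13^{i+2}, with f′(x) = 2x. Iterate:
  r_0 = 2 (mod 13)
  r_1 = 67 (mod 169)
  r_2 = 1757 (mod 2197)
  r_3 = 8348 (mod 28561)
Final: r_3 = 8348, and one checks f(r_3) ≡ 0 mod 13^4.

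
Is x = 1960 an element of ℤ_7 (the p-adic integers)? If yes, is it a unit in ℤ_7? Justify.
x ∈ ℤ_7 but not a unit; v_7(x) = 2 > 0

ℤ_7 = {x ∈ ℚ_7 : v_7(x) ≥ 0} and ℤ_7^× = {x ∈ ℤ_7 : v_7(x) = 0}. Here v_7(1960) = v_7(num) − v_7(den) = 2; compare against these criteria.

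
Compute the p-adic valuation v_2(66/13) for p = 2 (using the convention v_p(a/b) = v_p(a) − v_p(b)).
v_2(66/13) = 1

Factor powers of 2 from the numerator and denominator of the reduced fraction: 66 = 2^1 · 33 and 13 = 2^0 · 13. Apply v_p(a/b) = v_p(a) − v_p(b): v_2(66/13) = 1 − 0 = 1.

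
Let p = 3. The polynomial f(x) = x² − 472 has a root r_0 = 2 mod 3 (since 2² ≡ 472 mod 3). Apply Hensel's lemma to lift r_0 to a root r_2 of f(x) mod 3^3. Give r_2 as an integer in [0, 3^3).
r_2 = 11 (mod 27)

Hensel's recurrence: r_{i+1} = r_i − f(r_i)·(f′(r_i))^{-1} mod 3^{i+2}, with f′(x) = 2x. Iterate:
  r_0 = 2 (mod 3)
  r_1 = 2 (mod 9)
  r_2 = 11 (mod 27)
Final: r_2 = 11, and one checks f(r_2) ≡ 0 mod 3^3.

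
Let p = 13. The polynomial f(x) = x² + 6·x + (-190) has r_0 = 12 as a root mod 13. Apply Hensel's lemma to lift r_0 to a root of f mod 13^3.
r_2 = 1273 (mod 2197)

Hensel: r_{i+1} = r_i − f(r_i)·(f′(r_i))^{-1} mod 13^{i+2}, f′(x) = 2x + 6. Iterate:
  r_0 = 12 (mod 13)
  r_1 = 90 (mod 169)
  r_2 = 1273 (mod 2197)
Final: r = 1273 satisfies f(r) ≡ 0 mod 13^3.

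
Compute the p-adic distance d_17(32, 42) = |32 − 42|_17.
d_17(32, 42) = 1

Step 1 — x − y = 32 − 42 = -10. Step 2 — v_17(-10) = 0 (factor: -10 = −(17^0 · 10); the sign does not affect v_p). Step 3 — |x − y|_17 = 17^{0} = 1.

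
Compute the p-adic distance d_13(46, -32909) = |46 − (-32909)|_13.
d_13(46, -32909) = 1/2197

Step 1 — x − y = 46 − (-32909) = 32955. Step 2 — v_13(32955) = 3 (factor: 32955 = (13^3 · 15); the sign does not affect v_p). Step 3 — |x − y|_13 = 13^{-3} = 1/2197.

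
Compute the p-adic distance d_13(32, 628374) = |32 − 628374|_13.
d_13(32, 628374) = 1/28561

Step 1 — x − y = 32 − 628374 = -628342. Step 2 — v_13(-628342) = 4 (factor: -628342 = −(13^4 · 22); the sign does not affect v_p). Step 3 — |x − y|_13 = 13^{-4} = 1/28561.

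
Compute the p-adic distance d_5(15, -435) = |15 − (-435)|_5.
d_5(15, -435) = 1/25

Step 1 — x − y = 15 − (-435) = 450. Step 2 — v_5(450) = 2 (factor: 450 = (5^2 · 18); the sign does not affect v_p). Step 3 — |x − y|_5 = 5^{-2} = 1/25.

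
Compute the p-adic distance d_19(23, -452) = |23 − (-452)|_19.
d_19(23, -452) = 1/19

Step 1 — x − y = 23 − (-452) = 475. Step 2 — v_19(475) = 1 (factor: 475 = (19^1 · 25); the sign does not affect v_p). Step 3 — |x − y|_19 = 19^{-1} = 1/19.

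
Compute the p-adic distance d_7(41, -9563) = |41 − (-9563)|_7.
d_7(41, -9563) = 1/2401

Step 1 — x − y = 41 − (-9563) = 9604. Step 2 — v_7(9604) = 4 (factor: 9604 = (7^4 · 4); the sign does not affect v_p). Step 3 — |x − y|_7 = 7^{-4} = 1/2401.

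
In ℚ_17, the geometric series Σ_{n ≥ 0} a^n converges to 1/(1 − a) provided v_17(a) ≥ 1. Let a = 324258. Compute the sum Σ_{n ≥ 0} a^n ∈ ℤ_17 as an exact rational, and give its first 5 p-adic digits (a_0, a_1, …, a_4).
Σ a^n = 1/(1 − a) = -1/324257;  first 5 digits = (1, 0, 0, 15, 3)

v_17(a) = 3 ≥ 1, so the series converges in ℤ_17 to 1/(1 − a) = 1/(1 − 324258) = -1/324257. Expand this rational in ℤ_17: compute digits iteratively via d_i = x_i mod 17, x_{i+1} = (x_i − d_i)/17. The first 5 digits are (1, 0, 0, 15, 3).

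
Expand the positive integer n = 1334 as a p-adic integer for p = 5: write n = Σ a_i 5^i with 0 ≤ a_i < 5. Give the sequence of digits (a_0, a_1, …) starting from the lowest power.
(a_0, a_1, …) = (4, 1, 3, 0, 2)

Repeated division by 5 gives the digits low-to-high: 1334 = 4 + 1·5^1 + 3·5^2 + 2·5^4. Digit sequence: (4, 1, 3, 0, 2).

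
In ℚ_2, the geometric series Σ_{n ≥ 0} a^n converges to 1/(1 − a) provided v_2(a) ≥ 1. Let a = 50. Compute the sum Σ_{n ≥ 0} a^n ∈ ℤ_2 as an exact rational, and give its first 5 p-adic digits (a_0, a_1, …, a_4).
Σ a^n = 1/(1 − a) = -1/49;  first 5 digits = (1, 1, 1, 1, 0)

v_2(a) = 1 ≥ 1, so the series converges in ℤ_2 to 1/(1 − a) = 1/(1 − 50) = -1/49. Expand this rational in ℤ_2: compute digits iteratively via d_i = x_i mod 2, x_{i+1} = (x_i − d_i)/2. The first 5 digits are (1, 1, 1, 1, 0).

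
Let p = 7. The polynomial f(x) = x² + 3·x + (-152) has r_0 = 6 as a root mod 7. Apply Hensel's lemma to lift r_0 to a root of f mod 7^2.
r_1 = 6 (mod 49)

Hensel: r_{i+1} = r_i − f(r_i)·(f′(r_i))^{-1} mod 7^{i+2}, f′(x) = 2x + 3. Iterate:
  r_0 = 6 (mod 7)
  r_1 = 6 (mod 49)
Final: r = 6 satisfies f(r) ≡ 0 mod 7^2.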